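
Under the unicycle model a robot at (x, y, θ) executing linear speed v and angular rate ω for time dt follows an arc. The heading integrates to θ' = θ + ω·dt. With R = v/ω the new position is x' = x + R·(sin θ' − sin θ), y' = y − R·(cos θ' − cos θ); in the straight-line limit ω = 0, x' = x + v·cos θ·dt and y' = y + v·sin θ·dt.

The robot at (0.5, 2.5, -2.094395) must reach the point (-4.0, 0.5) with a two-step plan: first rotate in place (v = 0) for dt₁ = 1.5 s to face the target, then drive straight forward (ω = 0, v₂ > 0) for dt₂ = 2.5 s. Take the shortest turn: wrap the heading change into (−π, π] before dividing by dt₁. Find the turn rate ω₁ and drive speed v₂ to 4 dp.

heading to target = atan2(0.5−2.5, -4−0.5) = -2.7234
Δθ = wrap(-2.7234 − -2.0944) = -0.6290; ω₁ = Δθ/dt₁ = -0.4193
distance = √((-4−0.5)² + (0.5−2.5)²) = 4.9244; v₂ = distance/dt₂ = 1.9698

ω₁ = -0.4193, v₂ = 1.9698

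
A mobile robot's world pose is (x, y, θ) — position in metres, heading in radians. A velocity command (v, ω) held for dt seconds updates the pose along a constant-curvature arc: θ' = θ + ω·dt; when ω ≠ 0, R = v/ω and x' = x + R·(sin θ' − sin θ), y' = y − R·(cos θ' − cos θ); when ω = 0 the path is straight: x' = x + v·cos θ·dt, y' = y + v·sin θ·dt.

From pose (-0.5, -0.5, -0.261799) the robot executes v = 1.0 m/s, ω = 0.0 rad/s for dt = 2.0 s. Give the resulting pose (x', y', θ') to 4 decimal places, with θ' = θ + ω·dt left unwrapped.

(1.4319, -1.0176, -0.2618)

θ' = -0.2618 + 0.0·2.0 = -0.2618
ω = 0 → straight: x' = -0.5 + 1.0·cos(-0.2618)·2.0 = 1.4319
y' = -0.5 + 1.0·sin(-0.2618)·2.0 = -1.0176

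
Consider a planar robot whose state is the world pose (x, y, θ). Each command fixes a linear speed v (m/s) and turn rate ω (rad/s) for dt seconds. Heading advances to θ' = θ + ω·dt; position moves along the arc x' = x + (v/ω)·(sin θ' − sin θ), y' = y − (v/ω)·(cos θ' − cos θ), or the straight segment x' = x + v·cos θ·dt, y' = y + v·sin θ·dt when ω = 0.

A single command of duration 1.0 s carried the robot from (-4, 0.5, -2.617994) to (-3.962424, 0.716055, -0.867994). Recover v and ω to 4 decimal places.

v = -0.2500, ω = 1.7500

Δθ = -0.867994 − -2.617994 = 1.750000
ω = Δθ/dt = 1.750000/1.0 = 1.7500
R = −Δy/(cos θ' − cos θ) = -0.1429
v = R·ω = -0.1429·1.7500 = -0.2500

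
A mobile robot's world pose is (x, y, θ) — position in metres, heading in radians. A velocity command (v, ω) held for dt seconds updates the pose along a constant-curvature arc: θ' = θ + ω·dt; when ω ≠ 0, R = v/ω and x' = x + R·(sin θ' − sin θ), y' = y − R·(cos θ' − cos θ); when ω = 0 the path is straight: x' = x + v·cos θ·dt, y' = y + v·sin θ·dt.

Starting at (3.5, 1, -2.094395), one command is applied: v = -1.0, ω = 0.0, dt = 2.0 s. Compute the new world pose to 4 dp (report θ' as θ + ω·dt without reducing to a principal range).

(4.5000, 2.7321, -2.0944)

θ' = -2.0944 + 0.0·2.0 = -2.0944
ω = 0 → straight: x' = 3.5 + -1.0·cos(-2.0944)·2.0 = 4.5000
y' = 1 + -1.0·sin(-2.0944)·2.0 = 2.7321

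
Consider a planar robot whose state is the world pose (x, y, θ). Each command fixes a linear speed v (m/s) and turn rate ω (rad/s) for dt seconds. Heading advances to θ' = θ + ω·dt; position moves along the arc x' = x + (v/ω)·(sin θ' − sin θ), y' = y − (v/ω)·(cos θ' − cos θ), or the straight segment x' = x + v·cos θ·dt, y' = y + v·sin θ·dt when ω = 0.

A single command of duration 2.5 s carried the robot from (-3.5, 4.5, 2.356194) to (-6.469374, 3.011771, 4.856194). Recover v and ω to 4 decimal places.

v = 1.7500, ω = 1.0000

Δθ = 4.856194 − 2.356194 = 2.500000
ω = Δθ/dt = 2.500000/2.5 = 1.0000
R = Δx/(sin θ' − sin θ) = 1.7500
v = R·ω = 1.7500·1.0000 = 1.7500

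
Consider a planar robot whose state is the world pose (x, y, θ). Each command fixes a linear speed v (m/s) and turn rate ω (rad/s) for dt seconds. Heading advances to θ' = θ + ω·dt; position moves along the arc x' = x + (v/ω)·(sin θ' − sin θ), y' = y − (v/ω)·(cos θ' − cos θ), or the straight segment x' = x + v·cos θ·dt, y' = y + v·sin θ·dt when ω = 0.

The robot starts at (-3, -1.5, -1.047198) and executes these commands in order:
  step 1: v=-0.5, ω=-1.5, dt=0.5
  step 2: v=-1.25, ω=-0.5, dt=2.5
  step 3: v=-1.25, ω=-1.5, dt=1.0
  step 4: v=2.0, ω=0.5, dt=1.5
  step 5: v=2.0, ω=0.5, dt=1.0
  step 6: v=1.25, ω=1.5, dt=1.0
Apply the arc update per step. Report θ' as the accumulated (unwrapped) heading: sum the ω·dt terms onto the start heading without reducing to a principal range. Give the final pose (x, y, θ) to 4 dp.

step 1: θ'=-1.7972 (R=0.3333) → pose (-3.0362, -1.2585, -1.7972)
step 2: θ'=-3.0472 (R=2.5000) → pose (-0.8356, 0.6692, -3.0472)
step 3: θ'=-4.5472 (R=0.8333) → pose (0.0649, -0.0234, -4.5472)
step 4: θ'=-3.7972 (R=4.0000) → pose (-1.4420, 2.4895, -3.7972)
step 5: θ'=-3.2972 (R=4.0000) → pose (-3.2607, 3.2705, -3.2972)
step 6: θ'=-1.7972 (R=0.8333) → pose (-4.2019, 2.6343, -1.7972)

(-4.2019, 2.6343, -1.7972)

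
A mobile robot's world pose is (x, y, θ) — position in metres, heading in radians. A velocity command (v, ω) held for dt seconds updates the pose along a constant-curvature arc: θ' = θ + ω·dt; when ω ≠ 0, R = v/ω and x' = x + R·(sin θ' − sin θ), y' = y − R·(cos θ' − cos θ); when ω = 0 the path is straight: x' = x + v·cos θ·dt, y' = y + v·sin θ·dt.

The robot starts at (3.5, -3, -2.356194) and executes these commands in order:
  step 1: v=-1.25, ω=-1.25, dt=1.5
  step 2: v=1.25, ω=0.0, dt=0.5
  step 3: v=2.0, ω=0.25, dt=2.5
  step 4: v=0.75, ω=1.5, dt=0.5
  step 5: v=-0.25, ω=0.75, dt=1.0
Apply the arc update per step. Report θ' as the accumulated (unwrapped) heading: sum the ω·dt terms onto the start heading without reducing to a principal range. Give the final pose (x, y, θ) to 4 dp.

step 1: θ'=-4.2312 (R=1.0000) → pose (5.0935, -3.2443, -4.2312)
step 2: θ'=-4.2312 (straight) → pose (4.8043, -2.6902, -4.2312)
step 3: θ'=-3.6062 (R=8.0000) → pose (1.2973, 0.7591, -3.6062)
step 4: θ'=-2.8562 (R=0.5000) → pose (0.9325, 0.7918, -2.8562)
step 5: θ'=-2.1062 (R=-0.3333) → pose (1.1253, 0.9416, -2.1062)

(1.1253, 0.9416, -2.1062)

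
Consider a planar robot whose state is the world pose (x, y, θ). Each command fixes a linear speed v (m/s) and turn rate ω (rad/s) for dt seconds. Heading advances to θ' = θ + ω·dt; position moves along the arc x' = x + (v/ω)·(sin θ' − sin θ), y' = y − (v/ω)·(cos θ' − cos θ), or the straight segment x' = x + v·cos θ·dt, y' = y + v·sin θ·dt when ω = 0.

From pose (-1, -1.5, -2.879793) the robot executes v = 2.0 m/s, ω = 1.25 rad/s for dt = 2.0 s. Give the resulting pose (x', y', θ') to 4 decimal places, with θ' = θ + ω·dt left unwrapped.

θ' = -2.8798 + 1.25·2.0 = -0.3798
R = v/ω = 2.0/1.25 = 1.6000
x' = -1 + 1.6000·(sin -0.3798 − sin -2.8798) = -1.1791
y' = -1.5 − 1.6000·(cos -0.3798 − cos -2.8798) = -4.5315

(-1.1791, -4.5315, -0.3798)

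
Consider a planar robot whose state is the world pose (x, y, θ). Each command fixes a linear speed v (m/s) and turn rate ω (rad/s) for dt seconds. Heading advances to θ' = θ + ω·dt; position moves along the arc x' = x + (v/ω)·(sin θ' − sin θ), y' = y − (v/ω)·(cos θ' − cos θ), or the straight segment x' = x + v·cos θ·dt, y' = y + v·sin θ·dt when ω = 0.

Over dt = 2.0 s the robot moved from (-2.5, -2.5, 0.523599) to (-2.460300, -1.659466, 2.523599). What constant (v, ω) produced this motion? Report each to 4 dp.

Δθ = 2.523599 − 0.523599 = 2.000000
ω = Δθ/dt = 2.000000/2.0 = 1.0000
R = −Δy/(cos θ' − cos θ) = 0.5000
v = R·ω = 0.5000·1.0000 = 0.5000

v = 0.5000, ω = 1.0000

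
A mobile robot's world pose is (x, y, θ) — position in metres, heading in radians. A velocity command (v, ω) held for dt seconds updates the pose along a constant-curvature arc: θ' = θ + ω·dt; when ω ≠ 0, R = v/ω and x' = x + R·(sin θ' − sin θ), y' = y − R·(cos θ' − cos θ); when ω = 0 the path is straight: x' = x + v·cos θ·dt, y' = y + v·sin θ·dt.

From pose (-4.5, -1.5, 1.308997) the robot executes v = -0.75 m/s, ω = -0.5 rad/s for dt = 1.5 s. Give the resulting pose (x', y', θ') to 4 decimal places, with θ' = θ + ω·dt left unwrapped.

θ' = 1.3090 + -0.5·1.5 = 0.5590
R = v/ω = -0.75/-0.5 = 1.5000
x' = -4.5 + 1.5000·(sin 0.5590 − sin 1.3090) = -5.1534
y' = -1.5 − 1.5000·(cos 0.5590 − cos 1.3090) = -2.3835

(-5.1534, -2.3835, 0.5590)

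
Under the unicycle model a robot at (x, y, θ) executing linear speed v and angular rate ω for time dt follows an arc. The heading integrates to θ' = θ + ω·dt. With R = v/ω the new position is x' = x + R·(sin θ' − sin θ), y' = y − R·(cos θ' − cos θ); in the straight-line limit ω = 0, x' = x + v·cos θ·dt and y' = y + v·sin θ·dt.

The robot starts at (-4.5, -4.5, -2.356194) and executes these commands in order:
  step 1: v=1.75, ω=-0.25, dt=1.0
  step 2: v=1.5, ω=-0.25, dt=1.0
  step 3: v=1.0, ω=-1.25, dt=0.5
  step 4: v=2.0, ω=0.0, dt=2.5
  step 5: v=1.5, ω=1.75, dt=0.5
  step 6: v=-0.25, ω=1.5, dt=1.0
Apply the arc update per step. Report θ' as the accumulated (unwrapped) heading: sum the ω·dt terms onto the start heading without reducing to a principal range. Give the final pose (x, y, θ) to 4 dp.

(-13.1153, -4.3417, -1.1062)

step 1: θ'=-2.6062 (R=-7.0000) → pose (-5.8785, -5.5707, -2.6062)
step 2: θ'=-2.8562 (R=-6.0000) → pose (-7.2503, -6.1676, -2.8562)
step 3: θ'=-3.4812 (R=-0.8000) → pose (-7.7420, -6.1543, -3.4812)
step 4: θ'=-3.4812 (straight) → pose (-12.4565, -4.4887, -3.4812)
step 5: θ'=-2.6062 (R=0.8571) → pose (-13.1793, -4.5597, -2.6062)
step 6: θ'=-1.1062 (R=-0.1667) → pose (-13.1153, -4.3417, -1.1062)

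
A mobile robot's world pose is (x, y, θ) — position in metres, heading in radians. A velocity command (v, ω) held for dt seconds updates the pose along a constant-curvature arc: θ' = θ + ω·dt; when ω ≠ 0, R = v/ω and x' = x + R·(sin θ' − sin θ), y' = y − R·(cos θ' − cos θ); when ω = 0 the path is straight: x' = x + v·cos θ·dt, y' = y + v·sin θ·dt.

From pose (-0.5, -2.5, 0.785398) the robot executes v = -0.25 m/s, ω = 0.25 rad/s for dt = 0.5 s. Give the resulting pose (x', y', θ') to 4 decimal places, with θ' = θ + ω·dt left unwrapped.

(-0.5826, -2.5937, 0.9104)

θ' = 0.7854 + 0.25·0.5 = 0.9104
R = v/ω = -0.25/0.25 = -1.0000
x' = -0.5 + -1.0000·(sin 0.9104 − sin 0.7854) = -0.5826
y' = -2.5 − -1.0000·(cos 0.9104 − cos 0.7854) = -2.5937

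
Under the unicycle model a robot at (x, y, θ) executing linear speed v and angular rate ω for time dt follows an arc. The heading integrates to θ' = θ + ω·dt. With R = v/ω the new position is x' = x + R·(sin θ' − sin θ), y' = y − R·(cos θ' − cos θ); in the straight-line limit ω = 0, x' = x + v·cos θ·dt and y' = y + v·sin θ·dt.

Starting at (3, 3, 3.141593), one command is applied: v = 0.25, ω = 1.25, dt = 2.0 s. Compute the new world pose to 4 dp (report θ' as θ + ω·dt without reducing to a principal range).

θ' = 3.1416 + 1.25·2.0 = 5.6416
R = v/ω = 0.25/1.25 = 0.2000
x' = 3 + 0.2000·(sin 5.6416 − sin 3.1416) = 2.8803
y' = 3 − 0.2000·(cos 5.6416 − cos 3.1416) = 2.6398

(2.8803, 2.6398, 5.6416)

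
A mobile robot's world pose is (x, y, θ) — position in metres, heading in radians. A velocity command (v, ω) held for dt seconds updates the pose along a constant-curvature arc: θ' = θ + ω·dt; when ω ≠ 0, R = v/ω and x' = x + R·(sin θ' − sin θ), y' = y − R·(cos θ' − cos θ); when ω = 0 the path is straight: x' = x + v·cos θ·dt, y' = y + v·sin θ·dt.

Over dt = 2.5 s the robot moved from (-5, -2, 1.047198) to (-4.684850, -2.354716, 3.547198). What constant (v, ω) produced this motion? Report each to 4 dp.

v = -0.2500, ω = 1.0000

Δθ = 3.547198 − 1.047198 = 2.500000
ω = Δθ/dt = 2.500000/2.5 = 1.0000
R = −Δy/(cos θ' − cos θ) = -0.2500
v = R·ω = -0.2500·1.0000 = -0.2500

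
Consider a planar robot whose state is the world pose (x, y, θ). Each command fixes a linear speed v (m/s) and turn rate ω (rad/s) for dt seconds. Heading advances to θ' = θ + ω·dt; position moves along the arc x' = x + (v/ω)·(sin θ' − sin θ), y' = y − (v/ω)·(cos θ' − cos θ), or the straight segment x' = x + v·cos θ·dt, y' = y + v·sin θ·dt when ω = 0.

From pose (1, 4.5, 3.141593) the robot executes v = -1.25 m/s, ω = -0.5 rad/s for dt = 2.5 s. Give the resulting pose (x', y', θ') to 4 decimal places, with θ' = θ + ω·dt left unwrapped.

(3.3725, 2.7883, 1.8916)

θ' = 3.1416 + -0.5·2.5 = 1.8916
R = v/ω = -1.25/-0.5 = 2.5000
x' = 1 + 2.5000·(sin 1.8916 − sin 3.1416) = 3.3725
y' = 4.5 − 2.5000·(cos 1.8916 − cos 3.1416) = 2.7883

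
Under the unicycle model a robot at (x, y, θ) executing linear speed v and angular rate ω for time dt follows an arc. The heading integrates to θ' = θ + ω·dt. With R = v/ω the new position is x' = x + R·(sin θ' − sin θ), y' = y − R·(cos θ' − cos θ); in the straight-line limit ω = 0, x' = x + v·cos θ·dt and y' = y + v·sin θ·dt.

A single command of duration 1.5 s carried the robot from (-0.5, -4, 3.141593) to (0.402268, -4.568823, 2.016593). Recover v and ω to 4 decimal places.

Δθ = 2.016593 − 3.141593 = -1.125000
ω = Δθ/dt = -1.125000/1.5 = -0.7500
R = Δx/(sin θ' − sin θ) = 1.0000
v = R·ω = 1.0000·-0.7500 = -0.7500

v = -0.7500, ω = -0.7500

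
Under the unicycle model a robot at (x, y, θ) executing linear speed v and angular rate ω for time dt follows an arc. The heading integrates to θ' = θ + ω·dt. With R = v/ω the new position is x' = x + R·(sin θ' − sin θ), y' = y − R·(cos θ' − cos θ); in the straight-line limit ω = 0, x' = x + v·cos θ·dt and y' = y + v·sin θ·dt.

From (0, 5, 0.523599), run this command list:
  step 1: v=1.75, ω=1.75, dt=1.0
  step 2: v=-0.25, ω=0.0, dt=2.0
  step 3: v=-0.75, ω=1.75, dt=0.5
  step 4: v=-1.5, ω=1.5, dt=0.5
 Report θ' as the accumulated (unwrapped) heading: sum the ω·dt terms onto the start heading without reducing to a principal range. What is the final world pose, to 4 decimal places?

(1.5960, 6.2524, 3.8986)

step 1: θ'=2.2736 (R=1.0000) → pose (0.2630, 6.5124, 2.2736)
step 2: θ'=2.2736 (straight) → pose (0.5862, 6.1309, 2.2736)
step 3: θ'=3.1486 (R=-0.4286) → pose (0.9162, 5.9793, 3.1486)
step 4: θ'=3.8986 (R=-1.0000) → pose (1.5960, 6.2524, 3.8986)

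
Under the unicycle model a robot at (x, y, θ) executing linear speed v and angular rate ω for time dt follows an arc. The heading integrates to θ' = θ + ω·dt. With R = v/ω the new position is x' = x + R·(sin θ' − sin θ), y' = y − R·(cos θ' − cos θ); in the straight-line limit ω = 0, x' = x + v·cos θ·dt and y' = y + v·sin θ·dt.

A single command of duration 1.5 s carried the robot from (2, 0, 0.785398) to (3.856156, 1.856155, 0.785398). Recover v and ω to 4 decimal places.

v = 1.7500, ω = 0.0000

Δθ = 0.785398 − 0.785398 = 0.000000
ω = Δθ/dt = 0.000000/1.5 = 0.0000
ω = 0 → v = (Δx·cos θ + Δy·sin θ)/dt = 1.7500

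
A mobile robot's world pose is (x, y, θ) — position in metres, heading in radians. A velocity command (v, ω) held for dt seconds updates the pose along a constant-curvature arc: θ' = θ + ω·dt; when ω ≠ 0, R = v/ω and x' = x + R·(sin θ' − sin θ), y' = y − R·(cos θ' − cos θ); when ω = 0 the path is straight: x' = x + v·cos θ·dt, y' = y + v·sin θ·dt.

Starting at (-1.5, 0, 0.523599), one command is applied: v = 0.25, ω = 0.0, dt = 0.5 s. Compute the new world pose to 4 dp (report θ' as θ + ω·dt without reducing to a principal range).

(-1.3917, 0.0625, 0.5236)

θ' = 0.5236 + 0.0·0.5 = 0.5236
ω = 0 → straight: x' = -1.5 + 0.25·cos(0.5236)·0.5 = -1.3917
y' = 0 + 0.25·sin(0.5236)·0.5 = 0.0625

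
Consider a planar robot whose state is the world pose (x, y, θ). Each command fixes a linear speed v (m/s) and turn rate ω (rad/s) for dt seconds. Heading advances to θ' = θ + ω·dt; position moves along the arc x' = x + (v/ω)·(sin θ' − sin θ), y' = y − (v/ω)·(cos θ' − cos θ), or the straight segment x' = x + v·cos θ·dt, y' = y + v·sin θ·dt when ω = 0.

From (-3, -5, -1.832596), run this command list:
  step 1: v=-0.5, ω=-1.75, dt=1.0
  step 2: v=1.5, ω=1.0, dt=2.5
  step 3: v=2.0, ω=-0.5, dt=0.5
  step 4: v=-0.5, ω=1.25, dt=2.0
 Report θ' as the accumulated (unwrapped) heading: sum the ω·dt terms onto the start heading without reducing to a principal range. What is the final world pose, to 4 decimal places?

step 1: θ'=-3.5826 (R=0.2857) → pose (-2.6021, -4.8156, -3.5826)
step 2: θ'=-1.0826 (R=1.5000) → pose (-4.5671, -6.8756, -1.0826)
step 3: θ'=-1.3326 (R=-4.0000) → pose (-4.2128, -7.8079, -1.3326)
step 4: θ'=1.1674 (R=-0.4000) → pose (-4.9694, -7.7453, 1.1674)

(-4.9694, -7.7453, 1.1674)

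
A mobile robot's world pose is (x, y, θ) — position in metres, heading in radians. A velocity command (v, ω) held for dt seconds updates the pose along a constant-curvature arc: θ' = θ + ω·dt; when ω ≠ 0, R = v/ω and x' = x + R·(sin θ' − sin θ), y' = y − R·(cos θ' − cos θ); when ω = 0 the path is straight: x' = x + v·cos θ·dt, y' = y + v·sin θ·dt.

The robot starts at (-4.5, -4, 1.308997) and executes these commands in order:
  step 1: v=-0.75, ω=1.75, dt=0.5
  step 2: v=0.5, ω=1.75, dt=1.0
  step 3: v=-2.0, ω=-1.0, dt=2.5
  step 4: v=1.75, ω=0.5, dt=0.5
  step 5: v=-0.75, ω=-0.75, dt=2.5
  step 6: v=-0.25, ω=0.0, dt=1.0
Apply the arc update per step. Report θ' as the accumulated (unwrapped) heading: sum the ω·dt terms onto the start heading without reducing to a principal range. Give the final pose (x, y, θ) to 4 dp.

step 1: θ'=2.1840 (R=-0.4286) → pose (-4.4365, -4.3576, 2.1840)
step 2: θ'=3.9340 (R=0.2857) → pose (-4.8736, -4.3214, 3.9340)
step 3: θ'=1.4340 (R=2.0000) → pose (-1.4682, -5.9984, 1.4340)
step 4: θ'=1.6840 (R=3.5000) → pose (-1.4579, -5.1257, 1.6840)
step 5: θ'=-0.1910 (R=1.0000) → pose (-2.6414, -6.2205, -0.1910)
step 6: θ'=-0.1910 (straight) → pose (-2.8868, -6.1730, -0.1910)

(-2.8868, -6.1730, -0.1910)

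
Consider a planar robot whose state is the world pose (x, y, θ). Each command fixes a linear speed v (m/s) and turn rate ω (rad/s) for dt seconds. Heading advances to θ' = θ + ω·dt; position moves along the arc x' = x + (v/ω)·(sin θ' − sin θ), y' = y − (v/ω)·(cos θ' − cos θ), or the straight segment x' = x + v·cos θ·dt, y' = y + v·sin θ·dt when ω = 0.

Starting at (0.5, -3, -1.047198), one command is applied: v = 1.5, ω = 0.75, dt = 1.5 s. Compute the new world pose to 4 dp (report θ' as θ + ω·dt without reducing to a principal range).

θ' = -1.0472 + 0.75·1.5 = 0.0778
R = v/ω = 1.5/0.75 = 2.0000
x' = 0.5 + 2.0000·(sin 0.0778 − sin -1.0472) = 2.3875
y' = -3 − 2.0000·(cos 0.0778 − cos -1.0472) = -3.9940

(2.3875, -3.9940, 0.0778)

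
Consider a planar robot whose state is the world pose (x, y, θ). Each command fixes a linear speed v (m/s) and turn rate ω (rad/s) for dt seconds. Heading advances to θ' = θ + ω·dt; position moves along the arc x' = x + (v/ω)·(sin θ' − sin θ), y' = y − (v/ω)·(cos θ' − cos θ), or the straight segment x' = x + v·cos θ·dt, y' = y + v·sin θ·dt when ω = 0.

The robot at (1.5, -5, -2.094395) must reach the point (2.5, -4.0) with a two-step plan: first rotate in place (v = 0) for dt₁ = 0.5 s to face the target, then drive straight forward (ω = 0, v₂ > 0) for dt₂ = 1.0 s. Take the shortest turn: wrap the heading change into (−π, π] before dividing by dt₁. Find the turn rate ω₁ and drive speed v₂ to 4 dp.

ω₁ = 5.7596, v₂ = 1.4142

heading to target = atan2(-4−-5, 2.5−1.5) = 0.7854
Δθ = wrap(0.7854 − -2.0944) = 2.8798; ω₁ = Δθ/dt₁ = 5.7596
distance = √((2.5−1.5)² + (-4−-5)²) = 1.4142; v₂ = distance/dt₂ = 1.4142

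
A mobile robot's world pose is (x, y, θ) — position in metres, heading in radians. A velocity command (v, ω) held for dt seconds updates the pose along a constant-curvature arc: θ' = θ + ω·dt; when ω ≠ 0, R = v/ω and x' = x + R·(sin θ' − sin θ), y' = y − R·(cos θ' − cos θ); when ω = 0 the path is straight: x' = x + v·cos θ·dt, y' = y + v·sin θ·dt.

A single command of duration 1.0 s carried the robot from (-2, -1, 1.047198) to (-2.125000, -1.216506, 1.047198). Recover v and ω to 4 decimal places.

v = -0.2500, ω = 0.0000

Δθ = 1.047198 − 1.047198 = 0.000000
ω = Δθ/dt = 0.000000/1.0 = 0.0000
ω = 0 → v = (Δx·cos θ + Δy·sin θ)/dt = -0.2500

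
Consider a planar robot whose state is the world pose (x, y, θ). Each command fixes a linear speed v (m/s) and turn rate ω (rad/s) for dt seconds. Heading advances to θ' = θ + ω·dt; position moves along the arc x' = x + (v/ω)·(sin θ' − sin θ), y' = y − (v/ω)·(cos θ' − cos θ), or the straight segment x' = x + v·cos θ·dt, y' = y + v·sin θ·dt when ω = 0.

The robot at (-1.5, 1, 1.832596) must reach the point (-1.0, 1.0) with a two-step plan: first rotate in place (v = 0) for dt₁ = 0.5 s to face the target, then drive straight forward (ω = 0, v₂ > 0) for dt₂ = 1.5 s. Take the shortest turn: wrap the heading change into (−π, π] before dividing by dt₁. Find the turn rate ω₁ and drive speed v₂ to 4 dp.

ω₁ = -3.6652, v₂ = 0.3333

heading to target = atan2(1−1, -1−-1.5) = 0.0000
Δθ = wrap(0.0000 − 1.8326) = -1.8326; ω₁ = Δθ/dt₁ = -3.6652
distance = √((-1−-1.5)² + (1−1)²) = 0.5000; v₂ = distance/dt₂ = 0.3333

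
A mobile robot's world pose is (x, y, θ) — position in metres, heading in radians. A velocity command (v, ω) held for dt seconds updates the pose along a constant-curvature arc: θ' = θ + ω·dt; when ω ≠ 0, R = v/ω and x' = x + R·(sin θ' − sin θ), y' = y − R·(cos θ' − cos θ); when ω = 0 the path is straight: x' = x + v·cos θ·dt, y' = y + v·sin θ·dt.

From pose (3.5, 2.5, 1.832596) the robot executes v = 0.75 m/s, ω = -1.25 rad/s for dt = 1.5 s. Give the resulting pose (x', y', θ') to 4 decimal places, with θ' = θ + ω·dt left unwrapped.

(4.1050, 3.2548, -0.0424)

θ' = 1.8326 + -1.25·1.5 = -0.0424
R = v/ω = 0.75/-1.25 = -0.6000
x' = 3.5 + -0.6000·(sin -0.0424 − sin 1.8326) = 4.1050
y' = 2.5 − -0.6000·(cos -0.0424 − cos 1.8326) = 3.2548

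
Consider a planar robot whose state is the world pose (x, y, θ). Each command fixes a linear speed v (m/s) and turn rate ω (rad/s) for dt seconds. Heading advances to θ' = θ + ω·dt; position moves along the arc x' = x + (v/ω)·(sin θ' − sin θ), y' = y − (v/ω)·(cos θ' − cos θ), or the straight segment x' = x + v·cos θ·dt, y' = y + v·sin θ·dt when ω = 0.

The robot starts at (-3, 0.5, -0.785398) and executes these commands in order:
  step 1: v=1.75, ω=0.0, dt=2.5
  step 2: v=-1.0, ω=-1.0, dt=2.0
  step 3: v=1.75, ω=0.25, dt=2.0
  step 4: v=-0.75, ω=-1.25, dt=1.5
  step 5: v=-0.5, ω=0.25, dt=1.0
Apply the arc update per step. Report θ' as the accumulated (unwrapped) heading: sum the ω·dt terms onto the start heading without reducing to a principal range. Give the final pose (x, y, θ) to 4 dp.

(-1.1180, -3.3899, -3.9104)

step 1: θ'=-0.7854 (straight) → pose (0.0936, -2.5936, -0.7854)
step 2: θ'=-2.7854 (R=1.0000) → pose (0.4520, -0.9493, -2.7854)
step 3: θ'=-2.2854 (R=7.0000) → pose (-2.3945, -2.9227, -2.2854)
step 4: θ'=-4.1604 (R=0.6000) → pose (-1.4304, -3.0012, -4.1604)
step 5: θ'=-3.9104 (R=-2.0000) → pose (-1.1180, -3.3899, -3.9104)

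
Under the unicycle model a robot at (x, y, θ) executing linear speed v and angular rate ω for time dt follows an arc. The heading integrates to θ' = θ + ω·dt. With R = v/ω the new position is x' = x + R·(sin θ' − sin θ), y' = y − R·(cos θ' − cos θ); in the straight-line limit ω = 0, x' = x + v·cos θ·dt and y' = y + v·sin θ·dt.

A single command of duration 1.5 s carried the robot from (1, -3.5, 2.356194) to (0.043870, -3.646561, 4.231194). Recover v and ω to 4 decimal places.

Δθ = 4.231194 − 2.356194 = 1.875000
ω = Δθ/dt = 1.875000/1.5 = 1.2500
R = Δx/(sin θ' − sin θ) = 0.6000
v = R·ω = 0.6000·1.2500 = 0.7500

v = 0.7500, ω = 1.2500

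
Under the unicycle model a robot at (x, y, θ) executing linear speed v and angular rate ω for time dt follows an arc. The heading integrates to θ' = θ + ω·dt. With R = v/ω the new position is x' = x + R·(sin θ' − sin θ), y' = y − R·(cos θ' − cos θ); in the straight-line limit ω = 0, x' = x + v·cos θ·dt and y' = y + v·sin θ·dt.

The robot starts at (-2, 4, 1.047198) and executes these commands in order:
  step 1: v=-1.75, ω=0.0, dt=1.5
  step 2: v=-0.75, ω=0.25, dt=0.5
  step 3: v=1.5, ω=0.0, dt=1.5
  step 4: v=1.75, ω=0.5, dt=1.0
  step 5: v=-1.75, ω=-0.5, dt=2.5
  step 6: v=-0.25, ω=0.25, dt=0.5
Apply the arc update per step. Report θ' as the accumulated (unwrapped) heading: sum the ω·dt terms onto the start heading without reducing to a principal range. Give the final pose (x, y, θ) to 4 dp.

(-4.5079, 1.5723, 0.5472)

step 1: θ'=1.0472 (straight) → pose (-3.3125, 1.7267, 1.0472)
step 2: θ'=1.1722 (R=-3.0000) → pose (-3.4792, 1.3911, 1.1722)
step 3: θ'=1.1722 (straight) → pose (-2.6060, 3.4647, 1.1722)
step 4: θ'=1.6722 (R=3.5000) → pose (-2.3496, 5.1774, 1.6722)
step 5: θ'=0.4222 (R=3.5000) → pose (-4.3974, 1.6305, 0.4222)
step 6: θ'=0.5472 (R=-1.0000) → pose (-4.5079, 1.5723, 0.5472)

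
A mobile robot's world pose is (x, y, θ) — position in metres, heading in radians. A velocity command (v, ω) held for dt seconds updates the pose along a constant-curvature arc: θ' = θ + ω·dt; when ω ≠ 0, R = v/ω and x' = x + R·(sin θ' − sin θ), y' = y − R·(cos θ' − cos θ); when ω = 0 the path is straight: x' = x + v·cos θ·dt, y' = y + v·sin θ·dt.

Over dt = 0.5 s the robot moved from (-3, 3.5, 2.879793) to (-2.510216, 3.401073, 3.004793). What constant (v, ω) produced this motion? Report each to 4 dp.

Δθ = 3.004793 − 2.879793 = 0.125000
ω = Δθ/dt = 0.125000/0.5 = 0.2500
R = Δx/(sin θ' − sin θ) = -4.0000
v = R·ω = -4.0000·0.2500 = -1.0000

v = -1.0000, ω = 0.2500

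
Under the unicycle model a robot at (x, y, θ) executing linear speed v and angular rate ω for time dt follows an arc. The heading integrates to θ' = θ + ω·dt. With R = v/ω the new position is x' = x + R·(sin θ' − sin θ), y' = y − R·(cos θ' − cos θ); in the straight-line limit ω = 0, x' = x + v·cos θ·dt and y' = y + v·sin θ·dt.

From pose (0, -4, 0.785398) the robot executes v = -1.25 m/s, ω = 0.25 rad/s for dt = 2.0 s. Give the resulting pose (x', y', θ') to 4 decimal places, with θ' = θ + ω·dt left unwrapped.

(-1.2622, -6.1278, 1.2854)

θ' = 0.7854 + 0.25·2.0 = 1.2854
R = v/ω = -1.25/0.25 = -5.0000
x' = 0 + -5.0000·(sin 1.2854 − sin 0.7854) = -1.2622
y' = -4 − -5.0000·(cos 1.2854 − cos 0.7854) = -6.1278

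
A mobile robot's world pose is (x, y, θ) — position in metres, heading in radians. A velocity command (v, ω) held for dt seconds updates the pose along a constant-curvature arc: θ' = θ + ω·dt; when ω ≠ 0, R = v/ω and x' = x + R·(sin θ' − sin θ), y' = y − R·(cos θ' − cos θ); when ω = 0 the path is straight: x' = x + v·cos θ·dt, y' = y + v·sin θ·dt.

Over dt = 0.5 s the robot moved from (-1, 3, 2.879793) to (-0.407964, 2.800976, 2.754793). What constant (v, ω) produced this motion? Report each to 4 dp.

v = -1.2500, ω = -0.2500

Δθ = 2.754793 − 2.879793 = -0.125000
ω = Δθ/dt = -0.125000/0.5 = -0.2500
R = Δx/(sin θ' − sin θ) = 5.0000
v = R·ω = 5.0000·-0.2500 = -1.2500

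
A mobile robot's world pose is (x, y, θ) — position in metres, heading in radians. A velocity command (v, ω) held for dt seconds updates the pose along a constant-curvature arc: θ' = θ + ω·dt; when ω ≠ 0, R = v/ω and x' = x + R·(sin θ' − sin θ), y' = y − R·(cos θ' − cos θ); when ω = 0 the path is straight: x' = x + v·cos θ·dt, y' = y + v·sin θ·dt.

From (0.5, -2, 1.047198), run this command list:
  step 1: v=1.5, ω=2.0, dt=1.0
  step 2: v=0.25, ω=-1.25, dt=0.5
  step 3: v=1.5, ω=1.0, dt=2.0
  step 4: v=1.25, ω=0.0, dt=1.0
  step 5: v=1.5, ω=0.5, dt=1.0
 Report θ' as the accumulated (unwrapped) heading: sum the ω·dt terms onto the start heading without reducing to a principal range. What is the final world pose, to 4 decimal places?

(-3.0348, -4.2097, 4.9222)

step 1: θ'=3.0472 (R=0.7500) → pose (-0.0788, -0.8783, 3.0472)
step 2: θ'=2.4222 (R=-0.2000) → pose (-0.1918, -0.8297, 2.4222)
step 3: θ'=4.4222 (R=1.5000) → pose (-2.6174, -1.5288, 4.4222)
step 4: θ'=4.4222 (straight) → pose (-2.9751, -2.7265, 4.4222)
step 5: θ'=4.9222 (R=3.0000) → pose (-3.0348, -4.2097, 4.9222)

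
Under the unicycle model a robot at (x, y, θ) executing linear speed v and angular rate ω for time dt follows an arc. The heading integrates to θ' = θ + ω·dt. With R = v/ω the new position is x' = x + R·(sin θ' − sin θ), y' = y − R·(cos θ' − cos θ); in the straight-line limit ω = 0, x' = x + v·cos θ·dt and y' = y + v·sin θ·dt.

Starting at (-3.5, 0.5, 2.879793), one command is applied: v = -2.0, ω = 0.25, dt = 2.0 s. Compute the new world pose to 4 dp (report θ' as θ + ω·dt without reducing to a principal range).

θ' = 2.8798 + 0.25·2.0 = 3.3798
R = v/ω = -2.0/0.25 = -8.0000
x' = -3.5 + -8.0000·(sin 3.3798 − sin 2.8798) = 0.4582
y' = 0.5 − -8.0000·(cos 3.3798 − cos 2.8798) = 0.4533

(0.4582, 0.4533, 3.3798)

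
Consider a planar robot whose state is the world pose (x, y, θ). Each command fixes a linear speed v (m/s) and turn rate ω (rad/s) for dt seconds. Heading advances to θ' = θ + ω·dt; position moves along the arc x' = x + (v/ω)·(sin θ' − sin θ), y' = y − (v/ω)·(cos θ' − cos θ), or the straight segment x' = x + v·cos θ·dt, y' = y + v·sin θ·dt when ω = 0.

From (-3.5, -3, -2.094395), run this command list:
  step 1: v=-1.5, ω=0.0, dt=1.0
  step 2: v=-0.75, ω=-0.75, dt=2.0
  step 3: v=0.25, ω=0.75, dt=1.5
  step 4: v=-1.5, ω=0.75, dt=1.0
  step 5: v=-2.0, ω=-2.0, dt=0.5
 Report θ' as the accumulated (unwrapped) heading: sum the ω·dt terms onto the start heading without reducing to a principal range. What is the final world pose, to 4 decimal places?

(-0.4881, 0.6923, -2.7194)

step 1: θ'=-2.0944 (straight) → pose (-2.7500, -1.7010, -2.0944)
step 2: θ'=-3.5944 (R=1.0000) → pose (-1.4465, -1.3017, -3.5944)
step 3: θ'=-2.4694 (R=0.3333) → pose (-1.7999, -1.3407, -2.4694)
step 4: θ'=-1.7194 (R=-2.0000) → pose (-1.0673, -0.0719, -1.7194)
step 5: θ'=-2.7194 (R=1.0000) → pose (-0.4881, 0.6923, -2.7194)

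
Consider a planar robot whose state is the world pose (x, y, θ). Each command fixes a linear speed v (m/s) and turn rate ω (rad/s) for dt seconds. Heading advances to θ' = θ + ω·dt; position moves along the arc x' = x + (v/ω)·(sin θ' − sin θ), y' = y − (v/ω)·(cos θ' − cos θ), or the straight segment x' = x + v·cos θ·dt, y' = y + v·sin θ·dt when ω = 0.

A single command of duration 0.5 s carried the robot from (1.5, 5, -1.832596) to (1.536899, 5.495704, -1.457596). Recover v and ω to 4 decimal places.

v = -1.0000, ω = 0.7500

Δθ = -1.457596 − -1.832596 = 0.375000
ω = Δθ/dt = 0.375000/0.5 = 0.7500
R = −Δy/(cos θ' − cos θ) = -1.3333
v = R·ω = -1.3333·0.7500 = -1.0000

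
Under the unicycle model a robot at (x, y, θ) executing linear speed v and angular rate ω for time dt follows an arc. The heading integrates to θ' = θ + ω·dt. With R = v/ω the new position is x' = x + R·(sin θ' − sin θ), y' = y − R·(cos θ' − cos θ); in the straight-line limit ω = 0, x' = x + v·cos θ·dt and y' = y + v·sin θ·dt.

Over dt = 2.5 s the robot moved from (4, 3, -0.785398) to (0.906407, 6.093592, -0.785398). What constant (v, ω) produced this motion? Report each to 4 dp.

v = -1.7500, ω = 0.0000

Δθ = -0.785398 − -0.785398 = 0.000000
ω = Δθ/dt = 0.000000/2.5 = 0.0000
ω = 0 → v = (Δx·cos θ + Δy·sin θ)/dt = -1.7500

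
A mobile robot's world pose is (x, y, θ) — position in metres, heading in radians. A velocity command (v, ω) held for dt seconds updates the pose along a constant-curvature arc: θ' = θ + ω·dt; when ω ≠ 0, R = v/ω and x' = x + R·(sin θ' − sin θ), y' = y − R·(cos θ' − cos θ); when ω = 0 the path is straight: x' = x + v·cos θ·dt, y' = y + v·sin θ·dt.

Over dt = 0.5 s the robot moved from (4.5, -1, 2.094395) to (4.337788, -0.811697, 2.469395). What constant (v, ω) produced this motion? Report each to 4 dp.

v = 0.5000, ω = 0.7500

Δθ = 2.469395 − 2.094395 = 0.375000
ω = Δθ/dt = 0.375000/0.5 = 0.7500
R = −Δy/(cos θ' − cos θ) = 0.6667
v = R·ω = 0.6667·0.7500 = 0.5000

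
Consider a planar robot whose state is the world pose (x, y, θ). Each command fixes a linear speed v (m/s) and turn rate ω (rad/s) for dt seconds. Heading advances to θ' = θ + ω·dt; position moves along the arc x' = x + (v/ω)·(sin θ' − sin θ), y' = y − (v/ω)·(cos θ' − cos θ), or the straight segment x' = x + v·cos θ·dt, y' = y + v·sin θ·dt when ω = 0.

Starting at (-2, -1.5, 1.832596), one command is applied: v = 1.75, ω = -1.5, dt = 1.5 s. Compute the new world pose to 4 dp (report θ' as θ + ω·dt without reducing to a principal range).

(-0.4001, -0.1315, -0.4174)

θ' = 1.8326 + -1.5·1.5 = -0.4174
R = v/ω = 1.75/-1.5 = -1.1667
x' = -2 + -1.1667·(sin -0.4174 − sin 1.8326) = -0.4001
y' = -1.5 − -1.1667·(cos -0.4174 − cos 1.8326) = -0.1315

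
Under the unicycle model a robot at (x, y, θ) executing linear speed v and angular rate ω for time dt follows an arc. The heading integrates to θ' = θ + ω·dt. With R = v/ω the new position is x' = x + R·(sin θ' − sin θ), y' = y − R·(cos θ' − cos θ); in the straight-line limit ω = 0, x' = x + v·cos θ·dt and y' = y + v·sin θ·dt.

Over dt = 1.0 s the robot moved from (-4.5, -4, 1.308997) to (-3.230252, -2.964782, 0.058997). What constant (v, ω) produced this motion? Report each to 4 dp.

v = 1.7500, ω = -1.2500

Δθ = 0.058997 − 1.308997 = -1.250000
ω = Δθ/dt = -1.250000/1.0 = -1.2500
R = Δx/(sin θ' − sin θ) = -1.4000
v = R·ω = -1.4000·-1.2500 = 1.7500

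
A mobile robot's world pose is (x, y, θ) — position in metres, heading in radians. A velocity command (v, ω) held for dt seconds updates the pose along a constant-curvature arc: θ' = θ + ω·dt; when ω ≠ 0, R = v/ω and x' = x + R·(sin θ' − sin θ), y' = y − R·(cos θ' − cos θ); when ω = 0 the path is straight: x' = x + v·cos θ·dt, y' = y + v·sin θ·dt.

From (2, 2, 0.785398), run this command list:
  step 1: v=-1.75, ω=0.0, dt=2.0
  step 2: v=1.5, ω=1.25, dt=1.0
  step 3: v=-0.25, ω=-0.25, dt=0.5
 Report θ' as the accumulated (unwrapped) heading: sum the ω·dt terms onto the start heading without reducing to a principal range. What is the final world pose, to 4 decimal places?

(-0.2017, 0.7964, 1.9104)

step 1: θ'=0.7854 (straight) → pose (-0.4749, -0.4749, 0.7854)
step 2: θ'=2.0354 (R=1.2000) → pose (-0.2506, 0.9113, 2.0354)
step 3: θ'=1.9104 (R=1.0000) → pose (-0.2017, 0.7964, 1.9104)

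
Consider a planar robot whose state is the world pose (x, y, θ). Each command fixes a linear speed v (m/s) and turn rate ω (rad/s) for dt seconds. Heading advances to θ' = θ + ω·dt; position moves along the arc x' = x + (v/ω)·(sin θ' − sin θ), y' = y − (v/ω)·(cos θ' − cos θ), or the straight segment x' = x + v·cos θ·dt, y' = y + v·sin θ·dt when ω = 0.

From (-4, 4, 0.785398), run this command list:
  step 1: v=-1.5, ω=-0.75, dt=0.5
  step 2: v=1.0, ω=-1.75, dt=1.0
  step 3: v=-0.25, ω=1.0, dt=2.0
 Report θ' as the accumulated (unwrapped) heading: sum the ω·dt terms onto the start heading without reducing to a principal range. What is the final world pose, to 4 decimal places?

(-4.2288, 3.3274, 0.6604)

step 1: θ'=0.4104 (R=2.0000) → pose (-4.6163, 3.5803, 0.4104)
step 2: θ'=-1.3396 (R=-0.5714) → pose (-3.8321, 3.1872, -1.3396)
step 3: θ'=0.6604 (R=-0.2500) → pose (-4.2288, 3.3274, 0.6604)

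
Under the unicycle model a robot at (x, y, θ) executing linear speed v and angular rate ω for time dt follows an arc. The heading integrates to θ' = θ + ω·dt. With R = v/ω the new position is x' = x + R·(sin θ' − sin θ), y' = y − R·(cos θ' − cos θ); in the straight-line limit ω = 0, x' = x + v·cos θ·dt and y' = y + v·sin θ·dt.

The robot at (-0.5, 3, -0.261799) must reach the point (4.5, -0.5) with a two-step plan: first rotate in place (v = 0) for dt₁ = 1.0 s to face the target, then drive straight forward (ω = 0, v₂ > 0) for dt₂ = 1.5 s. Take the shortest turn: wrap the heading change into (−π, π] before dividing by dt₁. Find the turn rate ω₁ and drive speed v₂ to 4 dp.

ω₁ = -0.3489, v₂ = 4.0689

heading to target = atan2(-0.5−3, 4.5−-0.5) = -0.6107
Δθ = wrap(-0.6107 − -0.2618) = -0.3489; ω₁ = Δθ/dt₁ = -0.3489
distance = √((4.5−-0.5)² + (-0.5−3)²) = 6.1033; v₂ = distance/dt₂ = 4.0689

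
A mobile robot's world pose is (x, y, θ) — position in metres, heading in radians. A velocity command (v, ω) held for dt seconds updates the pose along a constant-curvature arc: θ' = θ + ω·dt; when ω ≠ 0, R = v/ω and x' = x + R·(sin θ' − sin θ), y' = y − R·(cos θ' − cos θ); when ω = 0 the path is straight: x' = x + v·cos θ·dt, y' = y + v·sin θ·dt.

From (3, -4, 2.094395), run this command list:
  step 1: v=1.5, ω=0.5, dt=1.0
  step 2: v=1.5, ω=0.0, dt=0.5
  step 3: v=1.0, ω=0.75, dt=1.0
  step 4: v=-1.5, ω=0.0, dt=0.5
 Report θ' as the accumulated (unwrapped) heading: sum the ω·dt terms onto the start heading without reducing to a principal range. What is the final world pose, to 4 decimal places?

step 1: θ'=2.5944 (R=3.0000) → pose (1.9628, -2.9380, 2.5944)
step 2: θ'=2.5944 (straight) → pose (1.3223, -2.5478, 2.5944)
step 3: θ'=3.3444 (R=1.3333) → pose (0.3600, -2.3805, 3.3444)
step 4: θ'=3.3444 (straight) → pose (1.0947, -2.2294, 3.3444)

(1.0947, -2.2294, 3.3444)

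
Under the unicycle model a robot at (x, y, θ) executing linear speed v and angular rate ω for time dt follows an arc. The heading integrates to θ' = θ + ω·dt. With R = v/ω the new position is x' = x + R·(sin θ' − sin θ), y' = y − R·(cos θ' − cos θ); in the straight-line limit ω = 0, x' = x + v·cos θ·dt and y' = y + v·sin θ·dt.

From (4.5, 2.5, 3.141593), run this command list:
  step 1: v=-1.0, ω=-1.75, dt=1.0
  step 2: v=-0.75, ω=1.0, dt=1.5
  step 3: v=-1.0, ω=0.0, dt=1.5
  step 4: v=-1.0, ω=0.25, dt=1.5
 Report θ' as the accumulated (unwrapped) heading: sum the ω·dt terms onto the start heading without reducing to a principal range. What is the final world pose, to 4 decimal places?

(8.5564, 0.5021, 3.2666)

step 1: θ'=1.3916 (R=0.5714) → pose (5.0623, 1.8267, 1.3916)
step 2: θ'=2.8916 (R=-0.7500) → pose (5.6147, 0.9663, 2.8916)
step 3: θ'=2.8916 (straight) → pose (7.0681, 0.5952, 2.8916)
step 4: θ'=3.2666 (R=-4.0000) → pose (8.5564, 0.5021, 3.2666)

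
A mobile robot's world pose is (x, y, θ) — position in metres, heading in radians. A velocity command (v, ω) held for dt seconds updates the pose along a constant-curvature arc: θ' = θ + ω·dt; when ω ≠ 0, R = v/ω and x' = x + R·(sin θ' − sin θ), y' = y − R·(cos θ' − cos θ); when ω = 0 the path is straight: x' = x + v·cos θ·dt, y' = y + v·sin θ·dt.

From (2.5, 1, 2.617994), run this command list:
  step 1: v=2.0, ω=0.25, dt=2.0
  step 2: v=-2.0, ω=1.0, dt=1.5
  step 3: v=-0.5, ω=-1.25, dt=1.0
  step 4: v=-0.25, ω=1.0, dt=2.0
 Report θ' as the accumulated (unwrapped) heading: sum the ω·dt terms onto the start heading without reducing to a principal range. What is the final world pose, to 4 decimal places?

(1.1775, 4.6286, 5.3680)

step 1: θ'=3.1180 (R=8.0000) → pose (-1.3112, 2.0696, 3.1180)
step 2: θ'=4.6180 (R=-2.0000) → pose (0.7271, 3.8805, 4.6180)
step 3: θ'=3.3680 (R=0.4000) → pose (1.0355, 4.2326, 3.3680)
step 4: θ'=5.3680 (R=-0.2500) → pose (1.1775, 4.6286, 5.3680)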